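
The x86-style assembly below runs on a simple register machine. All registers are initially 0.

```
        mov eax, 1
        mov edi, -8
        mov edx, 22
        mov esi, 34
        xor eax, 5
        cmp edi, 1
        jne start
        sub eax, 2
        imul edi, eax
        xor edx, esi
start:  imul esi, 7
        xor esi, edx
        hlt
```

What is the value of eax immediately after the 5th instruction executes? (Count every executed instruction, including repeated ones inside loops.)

4

after mov eax, 1: eax=1
after mov edi, -8: edi=-8
after mov edx, 22: edx=22
after mov esi, 34: esi=34
after xor eax, 5: eax=1^5=4
After step 5: eax = 4.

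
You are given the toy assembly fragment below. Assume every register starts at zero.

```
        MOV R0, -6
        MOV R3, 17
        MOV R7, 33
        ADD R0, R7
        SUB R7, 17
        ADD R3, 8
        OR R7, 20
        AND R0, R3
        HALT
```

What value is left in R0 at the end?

MOV R0, -6 → R0=-6
MOV R3, 17 → R3=17
MOV R7, 33 → R7=33
ADD R0, R7 → R0=(-6)+33=27
SUB R7, 17 → R7=33-17=16
ADD R3, 8 → R3=17+8=25
OR R7, 20 → R7=16|20=20
AND R0, R3 → R0=27&25=25
halt.

25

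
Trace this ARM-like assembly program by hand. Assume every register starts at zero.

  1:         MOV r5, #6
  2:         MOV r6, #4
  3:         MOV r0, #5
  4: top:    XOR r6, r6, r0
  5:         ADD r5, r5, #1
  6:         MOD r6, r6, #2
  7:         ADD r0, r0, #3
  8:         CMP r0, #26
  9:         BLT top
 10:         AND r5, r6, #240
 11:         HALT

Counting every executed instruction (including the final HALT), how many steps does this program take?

47

after MOV r5, #6: r5=6
after MOV r6, #4: r6=4
after MOV r0, #5: r0=5
after XOR r6, r6, r0: r6=4^5=1
after ADD r5, r5, #1: r5=6+1=7
after MOD r6, r6, #2: r6=1%2=1
after ADD r0, r0, #3: r0=5+3=8
CMP r0, #26  (cmp 8,26)
BLT top: taken
after XOR r6, r6, r0: r6=1^8=9
after ADD r5, r5, #1: r5=7+1=8
after MOD r6, r6, #2: r6=9%2=1
after ADD r0, r0, #3: r0=8+3=11
CMP r0, #26  (cmp 11,26)
BLT top: taken
after XOR r6, r6, r0: r6=1^11=10
after ADD r5, r5, #1: r5=8+1=9
after MOD r6, r6, #2: r6=10%2=0
after ADD r0, r0, #3: r0=11+3=14
CMP r0, #26  (cmp 14,26)
BLT top: taken
after XOR r6, r6, r0: r6=0^14=14
after ADD r5, r5, #1: r5=9+1=10
after MOD r6, r6, #2: r6=14%2=0
after ADD r0, r0, #3: r0=14+3=17
CMP r0, #26  (cmp 17,26)
BLT top: taken
after XOR r6, r6, r0: r6=0^17=17
after ADD r5, r5, #1: r5=10+1=11
after MOD r6, r6, #2: r6=17%2=1
after ADD r0, r0, #3: r0=17+3=20
CMP r0, #26  (cmp 20,26)
BLT top: taken
after XOR r6, r6, r0: r6=1^20=21
after ADD r5, r5, #1: r5=11+1=12
after MOD r6, r6, #2: r6=21%2=1
after ADD r0, r0, #3: r0=20+3=23
CMP r0, #26  (cmp 23,26)
BLT top: taken
after XOR r6, r6, r0: r6=1^23=22
after ADD r5, r5, #1: r5=12+1=13
after MOD r6, r6, #2: r6=22%2=0
after ADD r0, r0, #3: r0=23+3=26
CMP r0, #26  (cmp 26,26)
BLT top: not taken
after AND r5, r6, #240: r5=0&240=0
halt.
Total executed instructions: 47.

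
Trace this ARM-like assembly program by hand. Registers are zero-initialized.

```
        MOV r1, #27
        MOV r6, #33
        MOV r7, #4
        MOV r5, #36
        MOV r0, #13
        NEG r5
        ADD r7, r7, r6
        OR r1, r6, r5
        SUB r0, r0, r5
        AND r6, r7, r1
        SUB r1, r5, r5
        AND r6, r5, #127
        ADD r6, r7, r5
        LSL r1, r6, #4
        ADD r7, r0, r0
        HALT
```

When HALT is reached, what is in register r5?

-36

MOV r1, #27 → r1=27
MOV r6, #33 → r6=33
MOV r7, #4 → r7=4
MOV r5, #36 → r5=36
MOV r0, #13 → r0=13
NEG r5 → r5=-(36)=-36
ADD r7, r7, r6 → r7=4+33=37
OR r1, r6, r5 → r1=33|(-36)=-3
SUB r0, r0, r5 → r0=13-(-36)=49
AND r6, r7, r1 → r6=37&(-3)=37
SUB r1, r5, r5 → r1=(-36)-(-36)=0
AND r6, r5, #127 → r6=(-36)&127=92
ADD r6, r7, r5 → r6=37+(-36)=1
LSL r1, r6, #4 → r1=1<<4=16
ADD r7, r0, r0 → r7=49+49=98
halt.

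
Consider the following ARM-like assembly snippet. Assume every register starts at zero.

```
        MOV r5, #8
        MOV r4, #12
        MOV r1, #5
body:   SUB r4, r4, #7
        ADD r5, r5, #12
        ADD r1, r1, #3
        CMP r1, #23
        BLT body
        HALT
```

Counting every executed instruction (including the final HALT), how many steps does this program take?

34

MOV r5, #8 → r5=8
MOV r4, #12 → r4=12
MOV r1, #5 → r1=5
SUB r4, r4, #7 → r4=12-7=5
ADD r5, r5, #12 → r5=8+12=20
ADD r1, r1, #3 → r1=5+3=8
CMP r1, #23  (cmp 8,23)
BLT body: taken
SUB r4, r4, #7 → r4=5-7=-2
ADD r5, r5, #12 → r5=20+12=32
ADD r1, r1, #3 → r1=8+3=11
CMP r1, #23  (cmp 11,23)
BLT body: taken
SUB r4, r4, #7 → r4=(-2)-7=-9
ADD r5, r5, #12 → r5=32+12=44
ADD r1, r1, #3 → r1=11+3=14
CMP r1, #23  (cmp 14,23)
BLT body: taken
SUB r4, r4, #7 → r4=(-9)-7=-16
ADD r5, r5, #12 → r5=44+12=56
ADD r1, r1, #3 → r1=14+3=17
CMP r1, #23  (cmp 17,23)
BLT body: taken
SUB r4, r4, #7 → r4=(-16)-7=-23
ADD r5, r5, #12 → r5=56+12=68
ADD r1, r1, #3 → r1=17+3=20
CMP r1, #23  (cmp 20,23)
BLT body: taken
SUB r4, r4, #7 → r4=(-23)-7=-30
ADD r5, r5, #12 → r5=68+12=80
ADD r1, r1, #3 → r1=20+3=23
CMP r1, #23  (cmp 23,23)
BLT body: not taken
halt.
Total executed instructions: 34.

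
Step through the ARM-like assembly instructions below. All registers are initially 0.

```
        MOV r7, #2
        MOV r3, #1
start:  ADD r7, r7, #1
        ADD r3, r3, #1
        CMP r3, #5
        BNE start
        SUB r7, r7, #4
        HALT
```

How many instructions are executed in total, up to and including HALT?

20

MOV r7, #2 → r7=2
MOV r3, #1 → r3=1
ADD r7, r7, #1 → r7=2+1=3
ADD r3, r3, #1 → r3=1+1=2
CMP r3, #5  (cmp 2,5)
BNE start: taken
ADD r7, r7, #1 → r7=3+1=4
ADD r3, r3, #1 → r3=2+1=3
CMP r3, #5  (cmp 3,5)
BNE start: taken
ADD r7, r7, #1 → r7=4+1=5
ADD r3, r3, #1 → r3=3+1=4
CMP r3, #5  (cmp 4,5)
BNE start: taken
ADD r7, r7, #1 → r7=5+1=6
ADD r3, r3, #1 → r3=4+1=5
CMP r3, #5  (cmp 5,5)
BNE start: not taken
SUB r7, r7, #4 → r7=6-4=2
halt.
Total executed instructions: 20.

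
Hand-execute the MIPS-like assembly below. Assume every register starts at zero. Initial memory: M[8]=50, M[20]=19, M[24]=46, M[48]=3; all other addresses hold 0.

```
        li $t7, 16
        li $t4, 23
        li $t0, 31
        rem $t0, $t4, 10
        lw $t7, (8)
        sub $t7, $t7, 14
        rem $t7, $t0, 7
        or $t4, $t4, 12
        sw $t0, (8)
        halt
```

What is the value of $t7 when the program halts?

after li $t7, 16: $t7=16
after li $t4, 23: $t4=23
after li $t0, 31: $t0=31
after rem $t0, $t4, 10: $t0=23%10=3
after lw $t7, (8): $t7=M[8]=50
after sub $t7, $t7, 14: $t7=50-14=36
after rem $t7, $t0, 7: $t7=3%7=3
after or $t4, $t4, 12: $t4=23|12=31
sw $t0, (8) → M[8]=3
halt.

3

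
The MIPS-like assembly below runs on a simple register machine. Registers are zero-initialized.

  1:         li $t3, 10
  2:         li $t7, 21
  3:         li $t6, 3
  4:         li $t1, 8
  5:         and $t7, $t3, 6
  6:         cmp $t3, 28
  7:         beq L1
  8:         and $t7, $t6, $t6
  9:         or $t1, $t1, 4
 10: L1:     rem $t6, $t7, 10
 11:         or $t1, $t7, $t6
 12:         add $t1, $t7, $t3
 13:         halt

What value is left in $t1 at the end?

13

after li $t3, 10: $t3=10
after li $t7, 21: $t7=21
after li $t6, 3: $t6=3
after li $t1, 8: $t1=8
after and $t7, $t3, 6: $t7=10&6=2
cmp $t3, 28  (cmp 10,28)
beq L1: not taken
after and $t7, $t6, $t6: $t7=3&3=3
after or $t1, $t1, 4: $t1=8|4=12
after rem $t6, $t7, 10: $t6=3%10=3
after or $t1, $t7, $t6: $t1=3|3=3
after add $t1, $t7, $t3: $t1=3+10=13
halt.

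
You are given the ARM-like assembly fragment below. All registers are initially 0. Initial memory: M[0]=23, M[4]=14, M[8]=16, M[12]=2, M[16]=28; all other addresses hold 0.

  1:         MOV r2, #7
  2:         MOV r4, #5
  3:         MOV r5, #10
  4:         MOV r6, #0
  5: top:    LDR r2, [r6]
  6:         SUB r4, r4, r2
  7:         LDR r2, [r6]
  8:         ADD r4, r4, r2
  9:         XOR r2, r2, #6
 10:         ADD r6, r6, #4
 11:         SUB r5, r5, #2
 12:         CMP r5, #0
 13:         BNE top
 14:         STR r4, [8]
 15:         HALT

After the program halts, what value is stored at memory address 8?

5

MOV r2, #7 → r2=7
MOV r4, #5 → r4=5
MOV r5, #10 → r5=10
MOV r6, #0 → r6=0
LDR r2, [r6] → r2=M[0]=23
SUB r4, r4, r2 → r4=5-23=-18
LDR r2, [r6] → r2=M[0]=23
ADD r4, r4, r2 → r4=(-18)+23=5
XOR r2, r2, #6 → r2=23^6=17
ADD r6, r6, #4 → r6=0+4=4
SUB r5, r5, #2 → r5=10-2=8
CMP r5, #0  (cmp 8,0)
BNE top: taken
LDR r2, [r6] → r2=M[4]=14
SUB r4, r4, r2 → r4=5-14=-9
LDR r2, [r6] → r2=M[4]=14
ADD r4, r4, r2 → r4=(-9)+14=5
XOR r2, r2, #6 → r2=14^6=8
ADD r6, r6, #4 → r6=4+4=8
SUB r5, r5, #2 → r5=8-2=6
CMP r5, #0  (cmp 6,0)
BNE top: taken
LDR r2, [r6] → r2=M[8]=16
SUB r4, r4, r2 → r4=5-16=-11
LDR r2, [r6] → r2=M[8]=16
ADD r4, r4, r2 → r4=(-11)+16=5
XOR r2, r2, #6 → r2=16^6=22
ADD r6, r6, #4 → r6=8+4=12
SUB r5, r5, #2 → r5=6-2=4
CMP r5, #0  (cmp 4,0)
BNE top: taken
LDR r2, [r6] → r2=M[12]=2
SUB r4, r4, r2 → r4=5-2=3
LDR r2, [r6] → r2=M[12]=2
ADD r4, r4, r2 → r4=3+2=5
XOR r2, r2, #6 → r2=2^6=4
ADD r6, r6, #4 → r6=12+4=16
SUB r5, r5, #2 → r5=4-2=2
CMP r5, #0  (cmp 2,0)
BNE top: taken
LDR r2, [r6] → r2=M[16]=28
SUB r4, r4, r2 → r4=5-28=-23
LDR r2, [r6] → r2=M[16]=28
ADD r4, r4, r2 → r4=(-23)+28=5
XOR r2, r2, #6 → r2=28^6=26
ADD r6, r6, #4 → r6=16+4=20
SUB r5, r5, #2 → r5=2-2=0
CMP r5, #0  (cmp 0,0)
BNE top: not taken
STR r4, [8] → M[8]=5
halt.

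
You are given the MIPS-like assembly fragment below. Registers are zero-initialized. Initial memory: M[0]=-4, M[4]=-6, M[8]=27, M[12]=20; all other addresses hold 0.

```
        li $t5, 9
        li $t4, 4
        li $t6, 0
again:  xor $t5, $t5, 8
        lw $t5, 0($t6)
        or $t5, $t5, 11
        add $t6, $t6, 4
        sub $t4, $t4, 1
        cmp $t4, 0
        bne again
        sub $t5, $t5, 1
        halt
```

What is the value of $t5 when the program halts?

30

$t5=9
$t4=4
$t6=0
$t5=9^8=1
$t5=M[0]=-4
$t5=(-4)|11=-1
$t6=0+4=4
$t4=4-1=3
cmp $t4, 0  (cmp 3,0)
bne again: taken
$t5=(-1)^8=-9
$t5=M[4]=-6
$t5=(-6)|11=-5
$t6=4+4=8
$t4=3-1=2
cmp $t4, 0  (cmp 2,0)
bne again: taken
$t5=(-5)^8=-13
$t5=M[8]=27
$t5=27|11=27
$t6=8+4=12
$t4=2-1=1
cmp $t4, 0  (cmp 1,0)
bne again: taken
$t5=27^8=19
$t5=M[12]=20
$t5=20|11=31
$t6=12+4=16
$t4=1-1=0
cmp $t4, 0  (cmp 0,0)
bne again: not taken
$t5=31-1=30
halt.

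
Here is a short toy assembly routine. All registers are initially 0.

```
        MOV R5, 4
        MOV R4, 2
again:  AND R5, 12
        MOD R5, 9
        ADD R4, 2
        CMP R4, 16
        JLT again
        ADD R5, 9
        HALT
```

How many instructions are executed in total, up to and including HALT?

39

R5=4
R4=2
R5=4&12=4
R5=4%9=4
R4=2+2=4
CMP R4, 16  (cmp 4,16)
JLT again: taken
R5=4&12=4
R5=4%9=4
R4=4+2=6
CMP R4, 16  (cmp 6,16)
JLT again: taken
R5=4&12=4
R5=4%9=4
R4=6+2=8
CMP R4, 16  (cmp 8,16)
JLT again: taken
R5=4&12=4
R5=4%9=4
R4=8+2=10
CMP R4, 16  (cmp 10,16)
JLT again: taken
R5=4&12=4
R5=4%9=4
R4=10+2=12
CMP R4, 16  (cmp 12,16)
JLT again: taken
R5=4&12=4
R5=4%9=4
R4=12+2=14
CMP R4, 16  (cmp 14,16)
JLT again: taken
R5=4&12=4
R5=4%9=4
R4=14+2=16
CMP R4, 16  (cmp 16,16)
JLT again: not taken
R5=4+9=13
halt.
Total executed instructions: 39.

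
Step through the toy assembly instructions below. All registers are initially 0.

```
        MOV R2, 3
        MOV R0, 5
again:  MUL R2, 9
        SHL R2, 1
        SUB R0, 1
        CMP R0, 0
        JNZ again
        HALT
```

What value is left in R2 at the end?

after MOV R2, 3: R2=3
after MOV R0, 5: R0=5
after MUL R2, 9: R2=3*9=27
after SHL R2, 1: R2=27<<1=54
after SUB R0, 1: R0=5-1=4
CMP R0, 0  (cmp 4,0)
JNZ again: taken
after MUL R2, 9: R2=54*9=486
after SHL R2, 1: R2=486<<1=972
after SUB R0, 1: R0=4-1=3
CMP R0, 0  (cmp 3,0)
JNZ again: taken
after MUL R2, 9: R2=972*9=8748
after SHL R2, 1: R2=8748<<1=17496
after SUB R0, 1: R0=3-1=2
CMP R0, 0  (cmp 2,0)
JNZ again: taken
after MUL R2, 9: R2=17496*9=157464
after SHL R2, 1: R2=157464<<1=314928
after SUB R0, 1: R0=2-1=1
CMP R0, 0  (cmp 1,0)
JNZ again: taken
after MUL R2, 9: R2=314928*9=2834352
after SHL R2, 1: R2=2834352<<1=5668704
after SUB R0, 1: R0=1-1=0
CMP R0, 0  (cmp 0,0)
JNZ again: not taken
halt.

5668704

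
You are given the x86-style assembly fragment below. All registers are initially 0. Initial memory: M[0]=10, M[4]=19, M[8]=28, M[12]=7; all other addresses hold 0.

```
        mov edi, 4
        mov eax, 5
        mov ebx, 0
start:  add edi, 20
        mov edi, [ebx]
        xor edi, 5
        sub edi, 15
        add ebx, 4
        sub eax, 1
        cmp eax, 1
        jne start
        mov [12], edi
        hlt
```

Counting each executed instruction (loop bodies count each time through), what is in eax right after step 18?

3

mov edi, 4 → edi=4
mov eax, 5 → eax=5
mov ebx, 0 → ebx=0
add edi, 20 → edi=4+20=24
mov edi, [ebx] → edi=M[0]=10
xor edi, 5 → edi=10^5=15
sub edi, 15 → edi=15-15=0
add ebx, 4 → ebx=0+4=4
sub eax, 1 → eax=5-1=4
cmp eax, 1  (cmp 4,1)
jne start: taken
add edi, 20 → edi=0+20=20
mov edi, [ebx] → edi=M[4]=19
xor edi, 5 → edi=19^5=22
sub edi, 15 → edi=22-15=7
add ebx, 4 → ebx=4+4=8
sub eax, 1 → eax=4-1=3
cmp eax, 1  (cmp 3,1)
After step 18: eax = 3.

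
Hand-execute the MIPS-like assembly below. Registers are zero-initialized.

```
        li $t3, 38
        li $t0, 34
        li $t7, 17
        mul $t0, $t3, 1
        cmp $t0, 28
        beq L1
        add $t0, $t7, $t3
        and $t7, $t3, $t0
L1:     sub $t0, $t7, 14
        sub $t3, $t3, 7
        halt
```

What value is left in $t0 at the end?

$t3=38
$t0=34
$t7=17
$t0=38*1=38
cmp $t0, 28  (cmp 38,28)
beq L1: not taken
$t0=17+38=55
$t7=38&55=38
$t0=38-14=24
$t3=38-7=31
halt.

24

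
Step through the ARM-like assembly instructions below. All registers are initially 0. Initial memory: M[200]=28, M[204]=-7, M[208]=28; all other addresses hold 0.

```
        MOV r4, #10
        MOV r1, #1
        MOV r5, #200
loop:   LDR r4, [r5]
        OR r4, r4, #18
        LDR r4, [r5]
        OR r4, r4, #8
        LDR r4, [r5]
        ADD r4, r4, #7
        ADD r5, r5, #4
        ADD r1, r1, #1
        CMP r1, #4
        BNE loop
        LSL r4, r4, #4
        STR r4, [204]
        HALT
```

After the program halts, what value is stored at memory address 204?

560

r4=10
r1=1
r5=200
r4=M[200]=28
r4=28|18=30
r4=M[200]=28
r4=28|8=28
r4=M[200]=28
r4=28+7=35
r5=200+4=204
r1=1+1=2
CMP r1, #4  (cmp 2,4)
BNE loop: taken
r4=M[204]=-7
r4=(-7)|18=-5
r4=M[204]=-7
r4=(-7)|8=-7
r4=M[204]=-7
r4=(-7)+7=0
r5=204+4=208
r1=2+1=3
CMP r1, #4  (cmp 3,4)
BNE loop: taken
r4=M[208]=28
r4=28|18=30
r4=M[208]=28
r4=28|8=28
r4=M[208]=28
r4=28+7=35
r5=208+4=212
r1=3+1=4
CMP r1, #4  (cmp 4,4)
BNE loop: not taken
r4=35<<4=560
STR r4, [204] → M[204]=560
halt.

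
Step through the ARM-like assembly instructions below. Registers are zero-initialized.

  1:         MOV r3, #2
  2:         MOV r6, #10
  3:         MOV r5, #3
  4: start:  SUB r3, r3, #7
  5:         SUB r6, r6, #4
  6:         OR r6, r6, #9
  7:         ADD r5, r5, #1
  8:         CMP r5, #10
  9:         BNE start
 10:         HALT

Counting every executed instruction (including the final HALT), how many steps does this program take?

46

after MOV r3, #2: r3=2
after MOV r6, #10: r6=10
after MOV r5, #3: r5=3
after SUB r3, r3, #7: r3=2-7=-5
after SUB r6, r6, #4: r6=10-4=6
after OR r6, r6, #9: r6=6|9=15
after ADD r5, r5, #1: r5=3+1=4
CMP r5, #10  (cmp 4,10)
BNE start: taken
after SUB r3, r3, #7: r3=(-5)-7=-12
after SUB r6, r6, #4: r6=15-4=11
after OR r6, r6, #9: r6=11|9=11
after ADD r5, r5, #1: r5=4+1=5
CMP r5, #10  (cmp 5,10)
BNE start: taken
after SUB r3, r3, #7: r3=(-12)-7=-19
after SUB r6, r6, #4: r6=11-4=7
after OR r6, r6, #9: r6=7|9=15
after ADD r5, r5, #1: r5=5+1=6
CMP r5, #10  (cmp 6,10)
BNE start: taken
after SUB r3, r3, #7: r3=(-19)-7=-26
after SUB r6, r6, #4: r6=15-4=11
after OR r6, r6, #9: r6=11|9=11
after ADD r5, r5, #1: r5=6+1=7
CMP r5, #10  (cmp 7,10)
BNE start: taken
after SUB r3, r3, #7: r3=(-26)-7=-33
after SUB r6, r6, #4: r6=11-4=7
after OR r6, r6, #9: r6=7|9=15
after ADD r5, r5, #1: r5=7+1=8
CMP r5, #10  (cmp 8,10)
BNE start: taken
after SUB r3, r3, #7: r3=(-33)-7=-40
after SUB r6, r6, #4: r6=15-4=11
after OR r6, r6, #9: r6=11|9=11
after ADD r5, r5, #1: r5=8+1=9
CMP r5, #10  (cmp 9,10)
BNE start: taken
after SUB r3, r3, #7: r3=(-40)-7=-47
after SUB r6, r6, #4: r6=11-4=7
after OR r6, r6, #9: r6=7|9=15
after ADD r5, r5, #1: r5=9+1=10
CMP r5, #10  (cmp 10,10)
BNE start: not taken
halt.
Total executed instructions: 46.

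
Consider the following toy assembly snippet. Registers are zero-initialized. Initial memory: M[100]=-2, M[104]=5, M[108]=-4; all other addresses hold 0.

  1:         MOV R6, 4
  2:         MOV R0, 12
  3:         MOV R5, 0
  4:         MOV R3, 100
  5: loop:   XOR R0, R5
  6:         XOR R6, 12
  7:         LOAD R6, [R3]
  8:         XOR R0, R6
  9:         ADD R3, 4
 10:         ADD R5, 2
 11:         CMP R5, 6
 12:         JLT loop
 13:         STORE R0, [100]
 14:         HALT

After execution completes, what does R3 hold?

112

MOV R6, 4 → R6=4
MOV R0, 12 → R0=12
MOV R5, 0 → R5=0
MOV R3, 100 → R3=100
XOR R0, R5 → R0=12^0=12
XOR R6, 12 → R6=4^12=8
LOAD R6, [R3] → R6=M[100]=-2
XOR R0, R6 → R0=12^(-2)=-14
ADD R3, 4 → R3=100+4=104
ADD R5, 2 → R5=0+2=2
CMP R5, 6  (cmp 2,6)
JLT loop: taken
XOR R0, R5 → R0=(-14)^2=-16
XOR R6, 12 → R6=(-2)^12=-14
LOAD R6, [R3] → R6=M[104]=5
XOR R0, R6 → R0=(-16)^5=-11
ADD R3, 4 → R3=104+4=108
ADD R5, 2 → R5=2+2=4
CMP R5, 6  (cmp 4,6)
JLT loop: taken
XOR R0, R5 → R0=(-11)^4=-15
XOR R6, 12 → R6=5^12=9
LOAD R6, [R3] → R6=M[108]=-4
XOR R0, R6 → R0=(-15)^(-4)=13
ADD R3, 4 → R3=108+4=112
ADD R5, 2 → R5=4+2=6
CMP R5, 6  (cmp 6,6)
JLT loop: not taken
STORE R0, [100] → M[100]=13
halt.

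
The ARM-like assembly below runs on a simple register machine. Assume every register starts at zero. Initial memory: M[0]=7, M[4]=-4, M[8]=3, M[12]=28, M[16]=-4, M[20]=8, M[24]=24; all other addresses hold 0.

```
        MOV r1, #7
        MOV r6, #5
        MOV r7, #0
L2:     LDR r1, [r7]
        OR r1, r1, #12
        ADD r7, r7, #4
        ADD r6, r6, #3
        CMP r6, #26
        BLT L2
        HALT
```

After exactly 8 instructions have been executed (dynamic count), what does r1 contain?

15

r1=7
r6=5
r7=0
r1=M[0]=7
r1=7|12=15
r7=0+4=4
r6=5+3=8
CMP r6, #26  (cmp 8,26)
After step 8: r1 = 15.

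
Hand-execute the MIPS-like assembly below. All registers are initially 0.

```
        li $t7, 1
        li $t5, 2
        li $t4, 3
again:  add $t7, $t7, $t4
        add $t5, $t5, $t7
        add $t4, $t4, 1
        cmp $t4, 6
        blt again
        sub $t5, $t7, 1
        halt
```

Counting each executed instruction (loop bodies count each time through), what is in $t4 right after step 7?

4

after li $t7, 1: $t7=1
after li $t5, 2: $t5=2
after li $t4, 3: $t4=3
after add $t7, $t7, $t4: $t7=1+3=4
after add $t5, $t5, $t7: $t5=2+4=6
after add $t4, $t4, 1: $t4=3+1=4
cmp $t4, 6  (cmp 4,6)
After step 7: $t4 = 4.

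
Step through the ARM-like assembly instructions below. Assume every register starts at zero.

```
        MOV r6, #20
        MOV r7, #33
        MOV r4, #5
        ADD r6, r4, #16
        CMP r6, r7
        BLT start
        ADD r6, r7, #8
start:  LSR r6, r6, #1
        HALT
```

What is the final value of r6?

10

after MOV r6, #20: r6=20
after MOV r7, #33: r7=33
after MOV r4, #5: r4=5
after ADD r6, r4, #16: r6=5+16=21
CMP r6, r7  (cmp 21,33)
BLT start: taken
after LSR r6, r6, #1: r6=21>>1=10
halt.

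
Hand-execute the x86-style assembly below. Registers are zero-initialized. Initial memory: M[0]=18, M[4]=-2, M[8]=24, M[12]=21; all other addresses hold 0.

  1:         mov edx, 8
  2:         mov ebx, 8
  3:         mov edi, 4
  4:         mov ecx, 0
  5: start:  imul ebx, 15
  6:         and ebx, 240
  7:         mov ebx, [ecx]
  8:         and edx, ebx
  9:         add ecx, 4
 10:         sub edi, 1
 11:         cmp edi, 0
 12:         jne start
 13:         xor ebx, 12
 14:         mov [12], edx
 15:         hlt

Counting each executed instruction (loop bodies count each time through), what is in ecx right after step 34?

16

edx=8
ebx=8
edi=4
ecx=0
ebx=8*15=120
ebx=120&240=112
ebx=M[0]=18
edx=8&18=0
ecx=0+4=4
edi=4-1=3
cmp edi, 0  (cmp 3,0)
jne start: taken
ebx=18*15=270
ebx=270&240=0
ebx=M[4]=-2
edx=0&(-2)=0
ecx=4+4=8
edi=3-1=2
cmp edi, 0  (cmp 2,0)
jne start: taken
ebx=(-2)*15=-30
ebx=(-30)&240=224
ebx=M[8]=24
edx=0&24=0
ecx=8+4=12
edi=2-1=1
cmp edi, 0  (cmp 1,0)
jne start: taken
ebx=24*15=360
ebx=360&240=96
ebx=M[12]=21
edx=0&21=0
ecx=12+4=16
edi=1-1=0
After step 34: ecx = 16.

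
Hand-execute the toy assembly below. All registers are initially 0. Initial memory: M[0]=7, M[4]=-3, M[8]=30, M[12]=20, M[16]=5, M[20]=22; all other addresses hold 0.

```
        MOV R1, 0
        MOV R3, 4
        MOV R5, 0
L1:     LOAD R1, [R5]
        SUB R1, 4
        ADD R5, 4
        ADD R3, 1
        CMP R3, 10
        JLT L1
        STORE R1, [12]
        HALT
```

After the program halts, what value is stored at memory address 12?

18

after MOV R1, 0: R1=0
after MOV R3, 4: R3=4
after MOV R5, 0: R5=0
after LOAD R1, [R5]: R1=M[0]=7
after SUB R1, 4: R1=7-4=3
after ADD R5, 4: R5=0+4=4
after ADD R3, 1: R3=4+1=5
CMP R3, 10  (cmp 5,10)
JLT L1: taken
after LOAD R1, [R5]: R1=M[4]=-3
after SUB R1, 4: R1=(-3)-4=-7
after ADD R5, 4: R5=4+4=8
after ADD R3, 1: R3=5+1=6
CMP R3, 10  (cmp 6,10)
JLT L1: taken
after LOAD R1, [R5]: R1=M[8]=30
after SUB R1, 4: R1=30-4=26
after ADD R5, 4: R5=8+4=12
after ADD R3, 1: R3=6+1=7
CMP R3, 10  (cmp 7,10)
JLT L1: taken
after LOAD R1, [R5]: R1=M[12]=20
after SUB R1, 4: R1=20-4=16
after ADD R5, 4: R5=12+4=16
after ADD R3, 1: R3=7+1=8
CMP R3, 10  (cmp 8,10)
JLT L1: taken
after LOAD R1, [R5]: R1=M[16]=5
after SUB R1, 4: R1=5-4=1
after ADD R5, 4: R5=16+4=20
after ADD R3, 1: R3=8+1=9
CMP R3, 10  (cmp 9,10)
JLT L1: taken
after LOAD R1, [R5]: R1=M[20]=22
after SUB R1, 4: R1=22-4=18
after ADD R5, 4: R5=20+4=24
after ADD R3, 1: R3=9+1=10
CMP R3, 10  (cmp 10,10)
JLT L1: not taken
STORE R1, [12] → M[12]=18
halt.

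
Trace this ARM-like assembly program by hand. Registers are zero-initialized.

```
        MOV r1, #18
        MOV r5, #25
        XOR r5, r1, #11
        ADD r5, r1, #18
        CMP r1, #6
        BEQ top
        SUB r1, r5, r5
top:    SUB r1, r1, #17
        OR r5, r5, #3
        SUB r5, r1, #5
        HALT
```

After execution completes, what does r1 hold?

-17

after MOV r1, #18: r1=18
after MOV r5, #25: r5=25
after XOR r5, r1, #11: r5=18^11=25
after ADD r5, r1, #18: r5=18+18=36
CMP r1, #6  (cmp 18,6)
BEQ top: not taken
after SUB r1, r5, r5: r1=36-36=0
after SUB r1, r1, #17: r1=0-17=-17
after OR r5, r5, #3: r5=36|3=39
after SUB r5, r1, #5: r5=(-17)-5=-22
halt.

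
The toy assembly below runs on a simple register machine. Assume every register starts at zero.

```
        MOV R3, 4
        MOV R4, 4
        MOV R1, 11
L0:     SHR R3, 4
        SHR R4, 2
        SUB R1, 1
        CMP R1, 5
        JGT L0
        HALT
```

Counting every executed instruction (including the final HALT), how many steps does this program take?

34

after MOV R3, 4: R3=4
after MOV R4, 4: R4=4
after MOV R1, 11: R1=11
after SHR R3, 4: R3=4>>4=0
after SHR R4, 2: R4=4>>2=1
after SUB R1, 1: R1=11-1=10
CMP R1, 5  (cmp 10,5)
JGT L0: taken
after SHR R3, 4: R3=0>>4=0
after SHR R4, 2: R4=1>>2=0
after SUB R1, 1: R1=10-1=9
CMP R1, 5  (cmp 9,5)
JGT L0: taken
after SHR R3, 4: R3=0>>4=0
after SHR R4, 2: R4=0>>2=0
after SUB R1, 1: R1=9-1=8
CMP R1, 5  (cmp 8,5)
JGT L0: taken
after SHR R3, 4: R3=0>>4=0
after SHR R4, 2: R4=0>>2=0
after SUB R1, 1: R1=8-1=7
CMP R1, 5  (cmp 7,5)
JGT L0: taken
after SHR R3, 4: R3=0>>4=0
after SHR R4, 2: R4=0>>2=0
after SUB R1, 1: R1=7-1=6
CMP R1, 5  (cmp 6,5)
JGT L0: taken
after SHR R3, 4: R3=0>>4=0
after SHR R4, 2: R4=0>>2=0
after SUB R1, 1: R1=6-1=5
CMP R1, 5  (cmp 5,5)
JGT L0: not taken
halt.
Total executed instructions: 34.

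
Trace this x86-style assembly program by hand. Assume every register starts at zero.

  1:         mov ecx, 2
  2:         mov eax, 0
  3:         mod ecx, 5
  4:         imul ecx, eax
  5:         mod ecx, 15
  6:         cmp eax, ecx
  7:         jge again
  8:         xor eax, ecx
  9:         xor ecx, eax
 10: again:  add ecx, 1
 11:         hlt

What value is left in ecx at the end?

mov ecx, 2 → ecx=2
mov eax, 0 → eax=0
mod ecx, 5 → ecx=2%5=2
imul ecx, eax → ecx=2*0=0
mod ecx, 15 → ecx=0%15=0
cmp eax, ecx  (cmp 0,0)
jge again: taken
add ecx, 1 → ecx=0+1=1
halt.

1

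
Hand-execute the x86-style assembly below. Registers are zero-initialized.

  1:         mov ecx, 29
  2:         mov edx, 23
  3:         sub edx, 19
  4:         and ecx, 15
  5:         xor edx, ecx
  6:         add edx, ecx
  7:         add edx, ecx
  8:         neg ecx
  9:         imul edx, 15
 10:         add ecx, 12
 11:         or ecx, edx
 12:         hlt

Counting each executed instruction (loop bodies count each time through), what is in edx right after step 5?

9

mov ecx, 29 → ecx=29
mov edx, 23 → edx=23
sub edx, 19 → edx=23-19=4
and ecx, 15 → ecx=29&15=13
xor edx, ecx → edx=4^13=9
After step 5: edx = 9.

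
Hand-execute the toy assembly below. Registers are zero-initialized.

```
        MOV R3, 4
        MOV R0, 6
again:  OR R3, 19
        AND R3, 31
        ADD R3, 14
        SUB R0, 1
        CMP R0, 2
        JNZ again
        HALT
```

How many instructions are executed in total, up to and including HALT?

R3=4
R0=6
R3=4|19=23
R3=23&31=23
R3=23+14=37
R0=6-1=5
CMP R0, 2  (cmp 5,2)
JNZ again: taken
R3=37|19=55
R3=55&31=23
R3=23+14=37
R0=5-1=4
CMP R0, 2  (cmp 4,2)
JNZ again: taken
R3=37|19=55
R3=55&31=23
R3=23+14=37
R0=4-1=3
CMP R0, 2  (cmp 3,2)
JNZ again: taken
R3=37|19=55
R3=55&31=23
R3=23+14=37
R0=3-1=2
CMP R0, 2  (cmp 2,2)
JNZ again: not taken
halt.
Total executed instructions: 27.

27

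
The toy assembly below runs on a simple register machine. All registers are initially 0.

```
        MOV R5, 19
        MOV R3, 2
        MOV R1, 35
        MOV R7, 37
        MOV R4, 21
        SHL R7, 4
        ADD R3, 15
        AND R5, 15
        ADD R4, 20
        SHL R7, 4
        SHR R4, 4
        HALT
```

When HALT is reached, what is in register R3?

after MOV R5, 19: R5=19
after MOV R3, 2: R3=2
after MOV R1, 35: R1=35
after MOV R7, 37: R7=37
after MOV R4, 21: R4=21
after SHL R7, 4: R7=37<<4=592
after ADD R3, 15: R3=2+15=17
after AND R5, 15: R5=19&15=3
after ADD R4, 20: R4=21+20=41
after SHL R7, 4: R7=592<<4=9472
after SHR R4, 4: R4=41>>4=2
halt.

17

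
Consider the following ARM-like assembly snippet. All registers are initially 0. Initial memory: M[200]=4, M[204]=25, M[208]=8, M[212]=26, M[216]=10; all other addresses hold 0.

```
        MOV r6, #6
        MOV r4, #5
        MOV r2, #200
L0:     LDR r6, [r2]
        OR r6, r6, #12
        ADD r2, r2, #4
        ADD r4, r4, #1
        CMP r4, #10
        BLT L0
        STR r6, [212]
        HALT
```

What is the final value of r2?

220

MOV r6, #6 → r6=6
MOV r4, #5 → r4=5
MOV r2, #200 → r2=200
LDR r6, [r2] → r6=M[200]=4
OR r6, r6, #12 → r6=4|12=12
ADD r2, r2, #4 → r2=200+4=204
ADD r4, r4, #1 → r4=5+1=6
CMP r4, #10  (cmp 6,10)
BLT L0: taken
LDR r6, [r2] → r6=M[204]=25
OR r6, r6, #12 → r6=25|12=29
ADD r2, r2, #4 → r2=204+4=208
ADD r4, r4, #1 → r4=6+1=7
CMP r4, #10  (cmp 7,10)
BLT L0: taken
LDR r6, [r2] → r6=M[208]=8
OR r6, r6, #12 → r6=8|12=12
ADD r2, r2, #4 → r2=208+4=212
ADD r4, r4, #1 → r4=7+1=8
CMP r4, #10  (cmp 8,10)
BLT L0: taken
LDR r6, [r2] → r6=M[212]=26
OR r6, r6, #12 → r6=26|12=30
ADD r2, r2, #4 → r2=212+4=216
ADD r4, r4, #1 → r4=8+1=9
CMP r4, #10  (cmp 9,10)
BLT L0: taken
LDR r6, [r2] → r6=M[216]=10
OR r6, r6, #12 → r6=10|12=14
ADD r2, r2, #4 → r2=216+4=220
ADD r4, r4, #1 → r4=9+1=10
CMP r4, #10  (cmp 10,10)
BLT L0: not taken
STR r6, [212] → M[212]=14
halt.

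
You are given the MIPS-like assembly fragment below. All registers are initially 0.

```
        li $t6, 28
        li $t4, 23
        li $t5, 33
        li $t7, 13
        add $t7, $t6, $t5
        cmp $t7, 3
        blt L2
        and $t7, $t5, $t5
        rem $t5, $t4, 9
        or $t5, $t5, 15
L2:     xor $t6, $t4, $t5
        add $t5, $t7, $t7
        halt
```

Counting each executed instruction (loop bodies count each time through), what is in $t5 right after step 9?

5

$t6=28
$t4=23
$t5=33
$t7=13
$t7=28+33=61
cmp $t7, 3  (cmp 61,3)
blt L2: not taken
$t7=33&33=33
$t5=23%9=5
After step 9: $t5 = 5.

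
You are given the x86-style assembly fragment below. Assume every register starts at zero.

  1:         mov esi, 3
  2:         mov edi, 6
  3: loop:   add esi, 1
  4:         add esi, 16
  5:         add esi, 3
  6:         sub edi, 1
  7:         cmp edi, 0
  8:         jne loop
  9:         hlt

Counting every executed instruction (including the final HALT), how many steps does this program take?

39

esi=3
edi=6
esi=3+1=4
esi=4+16=20
esi=20+3=23
edi=6-1=5
cmp edi, 0  (cmp 5,0)
jne loop: taken
esi=23+1=24
esi=24+16=40
esi=40+3=43
edi=5-1=4
cmp edi, 0  (cmp 4,0)
jne loop: taken
esi=43+1=44
esi=44+16=60
esi=60+3=63
edi=4-1=3
cmp edi, 0  (cmp 3,0)
jne loop: taken
esi=63+1=64
esi=64+16=80
esi=80+3=83
edi=3-1=2
cmp edi, 0  (cmp 2,0)
jne loop: taken
esi=83+1=84
esi=84+16=100
esi=100+3=103
edi=2-1=1
cmp edi, 0  (cmp 1,0)
jne loop: taken
esi=103+1=104
esi=104+16=120
esi=120+3=123
edi=1-1=0
cmp edi, 0  (cmp 0,0)
jne loop: not taken
halt.
Total executed instructions: 39.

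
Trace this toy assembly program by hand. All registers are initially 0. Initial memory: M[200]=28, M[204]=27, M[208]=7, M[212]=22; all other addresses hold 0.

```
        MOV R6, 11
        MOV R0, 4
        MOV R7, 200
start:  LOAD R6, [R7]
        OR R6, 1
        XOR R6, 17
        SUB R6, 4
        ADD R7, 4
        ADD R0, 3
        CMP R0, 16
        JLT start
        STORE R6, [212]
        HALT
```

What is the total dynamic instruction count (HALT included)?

R6=11
R0=4
R7=200
R6=M[200]=28
R6=28|1=29
R6=29^17=12
R6=12-4=8
R7=200+4=204
R0=4+3=7
CMP R0, 16  (cmp 7,16)
JLT start: taken
R6=M[204]=27
R6=27|1=27
R6=27^17=10
R6=10-4=6
R7=204+4=208
R0=7+3=10
CMP R0, 16  (cmp 10,16)
JLT start: taken
R6=M[208]=7
R6=7|1=7
R6=7^17=22
R6=22-4=18
R7=208+4=212
R0=10+3=13
CMP R0, 16  (cmp 13,16)
JLT start: taken
R6=M[212]=22
R6=22|1=23
R6=23^17=6
R6=6-4=2
R7=212+4=216
R0=13+3=16
CMP R0, 16  (cmp 16,16)
JLT start: not taken
STORE R6, [212] → M[212]=2
halt.
Total executed instructions: 37.

37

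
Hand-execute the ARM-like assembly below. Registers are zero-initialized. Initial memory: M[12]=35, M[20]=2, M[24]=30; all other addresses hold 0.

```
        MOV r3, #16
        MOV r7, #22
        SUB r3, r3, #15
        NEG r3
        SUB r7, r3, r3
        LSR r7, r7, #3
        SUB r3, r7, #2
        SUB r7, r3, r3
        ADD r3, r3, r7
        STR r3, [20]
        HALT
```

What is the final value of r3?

r3=16
r7=22
r3=16-15=1
r3=-(1)=-1
r7=(-1)-(-1)=0
r7=0>>3=0
r3=0-2=-2
r7=(-2)-(-2)=0
r3=(-2)+0=-2
STR r3, [20] → M[20]=-2
halt.

-2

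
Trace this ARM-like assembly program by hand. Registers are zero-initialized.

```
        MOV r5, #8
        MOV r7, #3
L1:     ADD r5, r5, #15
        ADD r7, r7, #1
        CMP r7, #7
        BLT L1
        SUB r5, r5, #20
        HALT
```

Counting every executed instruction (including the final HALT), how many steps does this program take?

r5=8
r7=3
r5=8+15=23
r7=3+1=4
CMP r7, #7  (cmp 4,7)
BLT L1: taken
r5=23+15=38
r7=4+1=5
CMP r7, #7  (cmp 5,7)
BLT L1: taken
r5=38+15=53
r7=5+1=6
CMP r7, #7  (cmp 6,7)
BLT L1: taken
r5=53+15=68
r7=6+1=7
CMP r7, #7  (cmp 7,7)
BLT L1: not taken
r5=68-20=48
halt.
Total executed instructions: 20.

20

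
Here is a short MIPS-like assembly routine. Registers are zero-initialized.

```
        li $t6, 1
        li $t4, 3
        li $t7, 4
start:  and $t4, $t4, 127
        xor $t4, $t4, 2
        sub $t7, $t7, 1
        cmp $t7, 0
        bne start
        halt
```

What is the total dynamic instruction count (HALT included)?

$t6=1
$t4=3
$t7=4
$t4=3&127=3
$t4=3^2=1
$t7=4-1=3
cmp $t7, 0  (cmp 3,0)
bne start: taken
$t4=1&127=1
$t4=1^2=3
$t7=3-1=2
cmp $t7, 0  (cmp 2,0)
bne start: taken
$t4=3&127=3
$t4=3^2=1
$t7=2-1=1
cmp $t7, 0  (cmp 1,0)
bne start: taken
$t4=1&127=1
$t4=1^2=3
$t7=1-1=0
cmp $t7, 0  (cmp 0,0)
bne start: not taken
halt.
Total executed instructions: 24.

24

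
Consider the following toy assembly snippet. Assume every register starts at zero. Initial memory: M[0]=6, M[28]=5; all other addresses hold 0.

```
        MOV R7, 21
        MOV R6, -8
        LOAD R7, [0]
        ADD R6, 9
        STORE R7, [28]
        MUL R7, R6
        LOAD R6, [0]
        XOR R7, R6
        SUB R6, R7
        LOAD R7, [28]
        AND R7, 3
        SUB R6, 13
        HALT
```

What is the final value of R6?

R7=21
R6=-8
R7=M[0]=6
R6=(-8)+9=1
STORE R7, [28] → M[28]=6
R7=6*1=6
R6=M[0]=6
R7=6^6=0
R6=6-0=6
R7=M[28]=6
R7=6&3=2
R6=6-13=-7
halt.

-7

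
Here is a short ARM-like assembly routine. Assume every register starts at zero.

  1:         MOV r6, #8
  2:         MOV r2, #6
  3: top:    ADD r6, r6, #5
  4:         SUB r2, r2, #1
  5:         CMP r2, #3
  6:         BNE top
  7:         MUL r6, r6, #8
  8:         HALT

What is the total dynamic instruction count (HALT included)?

r6=8
r2=6
r6=8+5=13
r2=6-1=5
CMP r2, #3  (cmp 5,3)
BNE top: taken
r6=13+5=18
r2=5-1=4
CMP r2, #3  (cmp 4,3)
BNE top: taken
r6=18+5=23
r2=4-1=3
CMP r2, #3  (cmp 3,3)
BNE top: not taken
r6=23*8=184
halt.
Total executed instructions: 16.

16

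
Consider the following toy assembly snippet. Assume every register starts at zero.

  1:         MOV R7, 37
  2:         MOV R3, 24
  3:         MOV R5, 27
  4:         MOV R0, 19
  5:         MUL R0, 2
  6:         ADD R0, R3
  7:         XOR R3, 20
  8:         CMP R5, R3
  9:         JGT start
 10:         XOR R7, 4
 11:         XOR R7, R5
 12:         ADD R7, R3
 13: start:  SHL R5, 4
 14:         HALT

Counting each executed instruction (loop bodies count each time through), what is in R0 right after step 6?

after MOV R7, 37: R7=37
after MOV R3, 24: R3=24
after MOV R5, 27: R5=27
after MOV R0, 19: R0=19
after MUL R0, 2: R0=19*2=38
after ADD R0, R3: R0=38+24=62
After step 6: R0 = 62.

62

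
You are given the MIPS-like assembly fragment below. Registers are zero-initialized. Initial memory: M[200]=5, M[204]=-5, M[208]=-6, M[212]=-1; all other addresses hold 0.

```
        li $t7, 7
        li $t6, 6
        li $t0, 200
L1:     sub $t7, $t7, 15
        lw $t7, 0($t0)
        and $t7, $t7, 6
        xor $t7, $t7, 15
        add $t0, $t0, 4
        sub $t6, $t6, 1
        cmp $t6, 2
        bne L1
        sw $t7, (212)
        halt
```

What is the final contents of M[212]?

9

after li $t7, 7: $t7=7
after li $t6, 6: $t6=6
after li $t0, 200: $t0=200
after sub $t7, $t7, 15: $t7=7-15=-8
after lw $t7, 0($t0): $t7=M[200]=5
after and $t7, $t7, 6: $t7=5&6=4
after xor $t7, $t7, 15: $t7=4^15=11
after add $t0, $t0, 4: $t0=200+4=204
after sub $t6, $t6, 1: $t6=6-1=5
cmp $t6, 2  (cmp 5,2)
bne L1: taken
after sub $t7, $t7, 15: $t7=11-15=-4
after lw $t7, 0($t0): $t7=M[204]=-5
after and $t7, $t7, 6: $t7=(-5)&6=2
after xor $t7, $t7, 15: $t7=2^15=13
after add $t0, $t0, 4: $t0=204+4=208
after sub $t6, $t6, 1: $t6=5-1=4
cmp $t6, 2  (cmp 4,2)
bne L1: taken
after sub $t7, $t7, 15: $t7=13-15=-2
after lw $t7, 0($t0): $t7=M[208]=-6
after and $t7, $t7, 6: $t7=(-6)&6=2
after xor $t7, $t7, 15: $t7=2^15=13
after add $t0, $t0, 4: $t0=208+4=212
after sub $t6, $t6, 1: $t6=4-1=3
cmp $t6, 2  (cmp 3,2)
bne L1: taken
after sub $t7, $t7, 15: $t7=13-15=-2
after lw $t7, 0($t0): $t7=M[212]=-1
after and $t7, $t7, 6: $t7=(-1)&6=6
after xor $t7, $t7, 15: $t7=6^15=9
after add $t0, $t0, 4: $t0=212+4=216
after sub $t6, $t6, 1: $t6=3-1=2
cmp $t6, 2  (cmp 2,2)
bne L1: not taken
sw $t7, (212) → M[212]=9
halt.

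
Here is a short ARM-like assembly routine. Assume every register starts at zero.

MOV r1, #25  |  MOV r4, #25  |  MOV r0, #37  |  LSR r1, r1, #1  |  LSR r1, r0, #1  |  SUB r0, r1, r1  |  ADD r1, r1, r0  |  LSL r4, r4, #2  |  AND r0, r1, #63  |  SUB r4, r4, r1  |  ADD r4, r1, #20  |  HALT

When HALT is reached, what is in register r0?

r1=25
r4=25
r0=37
r1=25>>1=12
r1=37>>1=18
r0=18-18=0
r1=18+0=18
r4=25<<2=100
r0=18&63=18
r4=100-18=82
r4=18+20=38
halt.

18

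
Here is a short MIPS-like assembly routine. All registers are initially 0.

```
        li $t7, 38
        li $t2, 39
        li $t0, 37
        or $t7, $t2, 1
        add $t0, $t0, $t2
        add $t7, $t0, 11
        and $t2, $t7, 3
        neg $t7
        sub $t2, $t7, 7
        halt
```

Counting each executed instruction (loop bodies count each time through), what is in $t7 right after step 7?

87

$t7=38
$t2=39
$t0=37
$t7=39|1=39
$t0=37+39=76
$t7=76+11=87
$t2=87&3=3
After step 7: $t7 = 87.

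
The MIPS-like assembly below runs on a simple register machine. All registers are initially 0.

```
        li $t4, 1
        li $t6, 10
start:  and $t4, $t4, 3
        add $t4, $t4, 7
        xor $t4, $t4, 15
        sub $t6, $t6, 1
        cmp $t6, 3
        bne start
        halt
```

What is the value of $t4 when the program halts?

li $t4, 1 → $t4=1
li $t6, 10 → $t6=10
and $t4, $t4, 3 → $t4=1&3=1
add $t4, $t4, 7 → $t4=1+7=8
xor $t4, $t4, 15 → $t4=8^15=7
sub $t6, $t6, 1 → $t6=10-1=9
cmp $t6, 3  (cmp 9,3)
bne start: taken
and $t4, $t4, 3 → $t4=7&3=3
add $t4, $t4, 7 → $t4=3+7=10
xor $t4, $t4, 15 → $t4=10^15=5
sub $t6, $t6, 1 → $t6=9-1=8
cmp $t6, 3  (cmp 8,3)
bne start: taken
and $t4, $t4, 3 → $t4=5&3=1
add $t4, $t4, 7 → $t4=1+7=8
xor $t4, $t4, 15 → $t4=8^15=7
sub $t6, $t6, 1 → $t6=8-1=7
cmp $t6, 3  (cmp 7,3)
bne start: taken
and $t4, $t4, 3 → $t4=7&3=3
add $t4, $t4, 7 → $t4=3+7=10
xor $t4, $t4, 15 → $t4=10^15=5
sub $t6, $t6, 1 → $t6=7-1=6
cmp $t6, 3  (cmp 6,3)
bne start: taken
and $t4, $t4, 3 → $t4=5&3=1
add $t4, $t4, 7 → $t4=1+7=8
xor $t4, $t4, 15 → $t4=8^15=7
sub $t6, $t6, 1 → $t6=6-1=5
cmp $t6, 3  (cmp 5,3)
bne start: taken
and $t4, $t4, 3 → $t4=7&3=3
add $t4, $t4, 7 → $t4=3+7=10
xor $t4, $t4, 15 → $t4=10^15=5
sub $t6, $t6, 1 → $t6=5-1=4
cmp $t6, 3  (cmp 4,3)
bne start: taken
and $t4, $t4, 3 → $t4=5&3=1
add $t4, $t4, 7 → $t4=1+7=8
xor $t4, $t4, 15 → $t4=8^15=7
sub $t6, $t6, 1 → $t6=4-1=3
cmp $t6, 3  (cmp 3,3)
bne start: not taken
halt.

7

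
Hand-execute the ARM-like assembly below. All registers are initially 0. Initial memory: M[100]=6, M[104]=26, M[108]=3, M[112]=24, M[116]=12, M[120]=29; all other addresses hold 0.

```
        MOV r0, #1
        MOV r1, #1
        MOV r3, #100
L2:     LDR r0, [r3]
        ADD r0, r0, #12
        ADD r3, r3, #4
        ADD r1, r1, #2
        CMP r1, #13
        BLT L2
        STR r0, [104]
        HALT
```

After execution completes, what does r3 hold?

MOV r0, #1 → r0=1
MOV r1, #1 → r1=1
MOV r3, #100 → r3=100
LDR r0, [r3] → r0=M[100]=6
ADD r0, r0, #12 → r0=6+12=18
ADD r3, r3, #4 → r3=100+4=104
ADD r1, r1, #2 → r1=1+2=3
CMP r1, #13  (cmp 3,13)
BLT L2: taken
LDR r0, [r3] → r0=M[104]=26
ADD r0, r0, #12 → r0=26+12=38
ADD r3, r3, #4 → r3=104+4=108
ADD r1, r1, #2 → r1=3+2=5
CMP r1, #13  (cmp 5,13)
BLT L2: taken
LDR r0, [r3] → r0=M[108]=3
ADD r0, r0, #12 → r0=3+12=15
ADD r3, r3, #4 → r3=108+4=112
ADD r1, r1, #2 → r1=5+2=7
CMP r1, #13  (cmp 7,13)
BLT L2: taken
LDR r0, [r3] → r0=M[112]=24
ADD r0, r0, #12 → r0=24+12=36
ADD r3, r3, #4 → r3=112+4=116
ADD r1, r1, #2 → r1=7+2=9
CMP r1, #13  (cmp 9,13)
BLT L2: taken
LDR r0, [r3] → r0=M[116]=12
ADD r0, r0, #12 → r0=12+12=24
ADD r3, r3, #4 → r3=116+4=120
ADD r1, r1, #2 → r1=9+2=11
CMP r1, #13  (cmp 11,13)
BLT L2: taken
LDR r0, [r3] → r0=M[120]=29
ADD r0, r0, #12 → r0=29+12=41
ADD r3, r3, #4 → r3=120+4=124
ADD r1, r1, #2 → r1=11+2=13
CMP r1, #13  (cmp 13,13)
BLT L2: not taken
STR r0, [104] → M[104]=41
halt.

124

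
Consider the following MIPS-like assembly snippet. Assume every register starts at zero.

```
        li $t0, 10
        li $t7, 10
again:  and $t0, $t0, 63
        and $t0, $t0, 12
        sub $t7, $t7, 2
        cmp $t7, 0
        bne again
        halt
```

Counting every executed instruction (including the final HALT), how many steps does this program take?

$t0=10
$t7=10
$t0=10&63=10
$t0=10&12=8
$t7=10-2=8
cmp $t7, 0  (cmp 8,0)
bne again: taken
$t0=8&63=8
$t0=8&12=8
$t7=8-2=6
cmp $t7, 0  (cmp 6,0)
bne again: taken
$t0=8&63=8
$t0=8&12=8
$t7=6-2=4
cmp $t7, 0  (cmp 4,0)
bne again: taken
$t0=8&63=8
$t0=8&12=8
$t7=4-2=2
cmp $t7, 0  (cmp 2,0)
bne again: taken
$t0=8&63=8
$t0=8&12=8
$t7=2-2=0
cmp $t7, 0  (cmp 0,0)
bne again: not taken
halt.
Total executed instructions: 28.

28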